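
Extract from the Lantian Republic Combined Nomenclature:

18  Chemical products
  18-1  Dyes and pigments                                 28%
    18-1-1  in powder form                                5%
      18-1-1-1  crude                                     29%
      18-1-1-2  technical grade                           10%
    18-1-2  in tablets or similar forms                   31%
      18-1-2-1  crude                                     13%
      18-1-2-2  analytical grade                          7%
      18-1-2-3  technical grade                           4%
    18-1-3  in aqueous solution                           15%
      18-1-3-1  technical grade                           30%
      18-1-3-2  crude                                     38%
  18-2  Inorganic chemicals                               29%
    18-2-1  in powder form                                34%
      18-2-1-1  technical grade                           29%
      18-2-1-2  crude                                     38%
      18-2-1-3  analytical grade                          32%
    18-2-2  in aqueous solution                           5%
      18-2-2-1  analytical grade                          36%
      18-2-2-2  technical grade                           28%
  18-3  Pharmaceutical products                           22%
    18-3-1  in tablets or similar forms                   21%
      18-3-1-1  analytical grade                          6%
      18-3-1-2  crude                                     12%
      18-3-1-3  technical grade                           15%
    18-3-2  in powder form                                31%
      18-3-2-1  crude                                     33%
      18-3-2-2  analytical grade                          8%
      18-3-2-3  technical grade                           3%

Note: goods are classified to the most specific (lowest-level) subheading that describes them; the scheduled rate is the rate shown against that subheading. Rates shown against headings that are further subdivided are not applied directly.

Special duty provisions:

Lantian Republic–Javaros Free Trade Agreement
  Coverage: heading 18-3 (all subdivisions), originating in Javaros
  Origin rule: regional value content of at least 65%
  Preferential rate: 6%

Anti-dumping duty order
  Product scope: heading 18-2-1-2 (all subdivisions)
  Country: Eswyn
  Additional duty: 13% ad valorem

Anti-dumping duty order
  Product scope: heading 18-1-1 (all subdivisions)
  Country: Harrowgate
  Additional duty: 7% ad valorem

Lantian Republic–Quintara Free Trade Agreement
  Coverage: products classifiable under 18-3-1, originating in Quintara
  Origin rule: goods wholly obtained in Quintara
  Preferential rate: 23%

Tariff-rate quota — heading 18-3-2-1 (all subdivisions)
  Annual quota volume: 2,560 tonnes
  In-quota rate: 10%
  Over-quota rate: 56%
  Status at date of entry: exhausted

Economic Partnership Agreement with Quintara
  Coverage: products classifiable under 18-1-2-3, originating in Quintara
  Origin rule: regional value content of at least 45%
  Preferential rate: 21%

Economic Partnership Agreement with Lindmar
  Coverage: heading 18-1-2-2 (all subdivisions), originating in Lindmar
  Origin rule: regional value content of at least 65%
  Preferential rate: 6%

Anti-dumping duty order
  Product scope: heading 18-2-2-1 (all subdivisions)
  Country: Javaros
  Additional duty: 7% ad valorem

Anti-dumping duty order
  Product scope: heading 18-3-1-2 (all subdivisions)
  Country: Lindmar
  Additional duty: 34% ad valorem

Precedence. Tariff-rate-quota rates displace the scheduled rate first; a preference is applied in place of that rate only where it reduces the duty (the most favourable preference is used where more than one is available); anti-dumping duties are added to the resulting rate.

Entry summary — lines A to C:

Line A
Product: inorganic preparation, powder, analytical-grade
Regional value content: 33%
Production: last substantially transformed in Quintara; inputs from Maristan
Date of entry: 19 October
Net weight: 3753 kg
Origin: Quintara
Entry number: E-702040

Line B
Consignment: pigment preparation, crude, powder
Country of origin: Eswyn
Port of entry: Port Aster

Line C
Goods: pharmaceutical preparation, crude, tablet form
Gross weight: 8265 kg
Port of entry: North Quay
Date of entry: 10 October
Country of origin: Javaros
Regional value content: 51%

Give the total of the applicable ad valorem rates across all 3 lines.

73%

Line A: inorganic → 18-2; powder → 18-2-1; analytical-grade → 18-2-1-3. Scheduled 32%. Quintara agreement on 18-3-1: 18-2-1-3 not covered; Quintara agreement on 18-1-2-3: 18-2-1-3 not covered. → 32%.
Line B: pigment → 18-1; powder → 18-1-1; crude → 18-1-1-1. Scheduled 29%. No special measure applies. → 29%.
Line C: pharmaceutical → 18-3; tablet form → 18-3-1; crude → 18-3-1-2. Scheduled 12%. Javaros agreement on 18-3: RVC < 65%. → 12%.
Sum: 32% + 29% + 12% = 73%.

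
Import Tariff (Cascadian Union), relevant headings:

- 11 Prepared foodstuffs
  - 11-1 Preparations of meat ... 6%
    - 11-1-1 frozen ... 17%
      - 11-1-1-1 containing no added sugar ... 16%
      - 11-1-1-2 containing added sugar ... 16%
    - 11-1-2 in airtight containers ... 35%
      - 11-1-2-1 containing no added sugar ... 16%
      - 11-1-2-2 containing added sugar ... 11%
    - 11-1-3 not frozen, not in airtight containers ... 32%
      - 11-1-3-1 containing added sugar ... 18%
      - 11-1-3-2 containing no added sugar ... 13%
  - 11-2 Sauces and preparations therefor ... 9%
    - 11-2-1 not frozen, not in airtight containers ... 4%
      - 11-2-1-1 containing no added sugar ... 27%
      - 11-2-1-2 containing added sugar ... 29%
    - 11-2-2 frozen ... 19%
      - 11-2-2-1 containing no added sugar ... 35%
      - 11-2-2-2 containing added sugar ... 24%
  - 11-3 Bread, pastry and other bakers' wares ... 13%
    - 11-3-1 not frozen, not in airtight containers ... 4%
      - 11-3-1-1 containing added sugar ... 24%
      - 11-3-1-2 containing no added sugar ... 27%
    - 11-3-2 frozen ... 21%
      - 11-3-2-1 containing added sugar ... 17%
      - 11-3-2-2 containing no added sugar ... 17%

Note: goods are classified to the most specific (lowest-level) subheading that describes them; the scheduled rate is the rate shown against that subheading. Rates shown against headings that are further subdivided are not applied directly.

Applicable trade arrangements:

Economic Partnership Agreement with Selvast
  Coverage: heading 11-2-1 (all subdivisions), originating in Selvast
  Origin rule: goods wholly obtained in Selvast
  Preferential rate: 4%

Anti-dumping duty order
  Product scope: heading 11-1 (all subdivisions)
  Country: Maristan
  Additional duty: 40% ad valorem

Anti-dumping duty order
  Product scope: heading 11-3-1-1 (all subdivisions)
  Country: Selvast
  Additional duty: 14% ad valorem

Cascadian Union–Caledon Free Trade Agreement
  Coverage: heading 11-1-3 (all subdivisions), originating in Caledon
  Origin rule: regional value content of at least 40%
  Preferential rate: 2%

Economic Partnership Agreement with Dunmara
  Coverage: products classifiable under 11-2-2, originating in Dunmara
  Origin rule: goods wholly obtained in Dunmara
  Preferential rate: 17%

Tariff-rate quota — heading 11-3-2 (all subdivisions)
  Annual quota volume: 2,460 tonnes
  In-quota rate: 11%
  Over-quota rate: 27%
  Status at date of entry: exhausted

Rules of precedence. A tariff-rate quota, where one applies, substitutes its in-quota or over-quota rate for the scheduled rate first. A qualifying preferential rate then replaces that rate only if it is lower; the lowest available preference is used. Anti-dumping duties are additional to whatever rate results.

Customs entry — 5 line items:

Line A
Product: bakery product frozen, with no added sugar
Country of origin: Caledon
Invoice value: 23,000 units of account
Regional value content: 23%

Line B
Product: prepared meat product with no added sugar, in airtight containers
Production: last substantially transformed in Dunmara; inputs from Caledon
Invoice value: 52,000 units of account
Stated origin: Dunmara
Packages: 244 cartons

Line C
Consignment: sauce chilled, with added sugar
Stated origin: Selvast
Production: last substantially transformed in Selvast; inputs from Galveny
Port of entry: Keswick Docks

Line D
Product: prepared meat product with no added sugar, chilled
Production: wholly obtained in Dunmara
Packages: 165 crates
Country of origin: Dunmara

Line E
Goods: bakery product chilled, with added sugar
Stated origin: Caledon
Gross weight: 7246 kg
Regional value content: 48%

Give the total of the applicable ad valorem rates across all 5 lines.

Line A: bakery product → 11-3; frozen → 11-3-2; with no added sugar → 11-3-2-2. Scheduled 17%. quota on 11-3-2 exhausted → over-quota 27%; Caledon agreement on 11-1-3: 11-3-2-2 not covered. → 27%.
Line B: prepared meat product → 11-1; in airtight containers → 11-1-2; with no added sugar → 11-1-2-1. Scheduled 16%. Dunmara agreement on 11-2-2: 11-1-2-1 not covered. → 16%.
Line C: sauce → 11-2; chilled → 11-2-1; with added sugar → 11-2-1-2. Scheduled 29%. Selvast agreement on 11-2-1: not wholly obtained. → 29%.
Line D: prepared meat product → 11-1; chilled → 11-1-3; with no added sugar → 11-1-3-2. Scheduled 13%. Dunmara agreement on 11-2-2: 11-1-3-2 not covered. → 13%.
Line E: bakery product → 11-3; chilled → 11-3-1; with added sugar → 11-3-1-1. Scheduled 24%. Caledon agreement on 11-1-3: 11-3-1-1 not covered. → 24%.
Sum: 27% + 16% + 29% + 13% + 24% = 109%.

109%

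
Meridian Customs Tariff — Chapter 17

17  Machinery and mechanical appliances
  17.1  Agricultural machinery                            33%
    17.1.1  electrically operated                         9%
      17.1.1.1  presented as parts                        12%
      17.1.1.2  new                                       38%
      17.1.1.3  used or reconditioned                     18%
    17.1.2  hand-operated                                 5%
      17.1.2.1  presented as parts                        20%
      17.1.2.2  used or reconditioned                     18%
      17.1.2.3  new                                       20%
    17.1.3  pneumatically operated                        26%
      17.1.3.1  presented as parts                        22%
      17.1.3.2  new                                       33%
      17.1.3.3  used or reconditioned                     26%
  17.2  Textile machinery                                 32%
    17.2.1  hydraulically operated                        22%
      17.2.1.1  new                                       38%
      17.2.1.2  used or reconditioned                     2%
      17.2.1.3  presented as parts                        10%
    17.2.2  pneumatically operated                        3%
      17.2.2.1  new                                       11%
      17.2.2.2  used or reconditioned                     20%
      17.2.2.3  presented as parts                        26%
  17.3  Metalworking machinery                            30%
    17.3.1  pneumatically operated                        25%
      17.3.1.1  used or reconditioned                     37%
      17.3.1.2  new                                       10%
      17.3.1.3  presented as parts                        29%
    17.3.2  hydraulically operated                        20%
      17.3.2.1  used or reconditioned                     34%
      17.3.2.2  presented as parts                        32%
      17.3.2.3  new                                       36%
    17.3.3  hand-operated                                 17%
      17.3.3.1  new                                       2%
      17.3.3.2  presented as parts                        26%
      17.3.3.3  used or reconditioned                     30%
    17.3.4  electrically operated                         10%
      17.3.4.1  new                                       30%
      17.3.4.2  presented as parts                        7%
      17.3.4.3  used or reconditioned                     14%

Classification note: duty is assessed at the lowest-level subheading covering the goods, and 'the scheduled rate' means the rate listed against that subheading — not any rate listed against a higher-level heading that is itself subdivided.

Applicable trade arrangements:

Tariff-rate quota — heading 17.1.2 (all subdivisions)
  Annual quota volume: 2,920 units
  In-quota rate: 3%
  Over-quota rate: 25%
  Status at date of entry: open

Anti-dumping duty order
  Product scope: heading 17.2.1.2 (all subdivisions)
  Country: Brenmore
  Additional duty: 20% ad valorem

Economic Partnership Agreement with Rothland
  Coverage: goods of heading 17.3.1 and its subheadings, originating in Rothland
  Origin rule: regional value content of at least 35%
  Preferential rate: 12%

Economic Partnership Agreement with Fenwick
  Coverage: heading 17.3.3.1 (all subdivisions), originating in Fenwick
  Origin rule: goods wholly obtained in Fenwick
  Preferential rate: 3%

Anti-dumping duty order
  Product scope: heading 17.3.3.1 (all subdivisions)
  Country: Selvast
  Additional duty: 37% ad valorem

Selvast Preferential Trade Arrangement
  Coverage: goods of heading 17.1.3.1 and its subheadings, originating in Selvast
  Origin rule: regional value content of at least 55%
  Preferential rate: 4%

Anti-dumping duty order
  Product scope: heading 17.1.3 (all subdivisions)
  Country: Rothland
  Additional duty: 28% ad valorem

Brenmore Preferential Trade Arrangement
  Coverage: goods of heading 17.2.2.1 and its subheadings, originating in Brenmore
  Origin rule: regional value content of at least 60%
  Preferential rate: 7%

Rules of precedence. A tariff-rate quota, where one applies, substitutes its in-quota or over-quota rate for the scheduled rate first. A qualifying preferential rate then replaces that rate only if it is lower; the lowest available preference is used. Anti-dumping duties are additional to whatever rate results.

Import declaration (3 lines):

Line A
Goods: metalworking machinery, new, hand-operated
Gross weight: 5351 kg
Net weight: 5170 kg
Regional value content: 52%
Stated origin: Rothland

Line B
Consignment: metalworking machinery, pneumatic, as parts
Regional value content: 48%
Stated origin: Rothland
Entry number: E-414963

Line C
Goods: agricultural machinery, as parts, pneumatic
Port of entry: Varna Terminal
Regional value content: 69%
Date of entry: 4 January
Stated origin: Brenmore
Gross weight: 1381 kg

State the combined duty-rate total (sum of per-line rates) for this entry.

Line A: metalworking → 17.3; hand-operated → 17.3.3; new → 17.3.3.1. Scheduled 2%. Rothland agreement on 17.3.1: 17.3.3.1 not covered. → 2%.
Line B: metalworking → 17.3; pneumatic → 17.3.1; as parts → 17.3.1.3. Scheduled 29%. Rothland agreement on 17.3.1: RVC ≥ 35% → 12% available; preferential 12%. → 12%.
Line C: agricultural → 17.1; pneumatic → 17.1.3; as parts → 17.1.3.1. Scheduled 22%. Brenmore agreement on 17.2.2.1: 17.1.3.1 not covered. → 22%.
Sum: 2% + 12% + 22% = 36%.

36%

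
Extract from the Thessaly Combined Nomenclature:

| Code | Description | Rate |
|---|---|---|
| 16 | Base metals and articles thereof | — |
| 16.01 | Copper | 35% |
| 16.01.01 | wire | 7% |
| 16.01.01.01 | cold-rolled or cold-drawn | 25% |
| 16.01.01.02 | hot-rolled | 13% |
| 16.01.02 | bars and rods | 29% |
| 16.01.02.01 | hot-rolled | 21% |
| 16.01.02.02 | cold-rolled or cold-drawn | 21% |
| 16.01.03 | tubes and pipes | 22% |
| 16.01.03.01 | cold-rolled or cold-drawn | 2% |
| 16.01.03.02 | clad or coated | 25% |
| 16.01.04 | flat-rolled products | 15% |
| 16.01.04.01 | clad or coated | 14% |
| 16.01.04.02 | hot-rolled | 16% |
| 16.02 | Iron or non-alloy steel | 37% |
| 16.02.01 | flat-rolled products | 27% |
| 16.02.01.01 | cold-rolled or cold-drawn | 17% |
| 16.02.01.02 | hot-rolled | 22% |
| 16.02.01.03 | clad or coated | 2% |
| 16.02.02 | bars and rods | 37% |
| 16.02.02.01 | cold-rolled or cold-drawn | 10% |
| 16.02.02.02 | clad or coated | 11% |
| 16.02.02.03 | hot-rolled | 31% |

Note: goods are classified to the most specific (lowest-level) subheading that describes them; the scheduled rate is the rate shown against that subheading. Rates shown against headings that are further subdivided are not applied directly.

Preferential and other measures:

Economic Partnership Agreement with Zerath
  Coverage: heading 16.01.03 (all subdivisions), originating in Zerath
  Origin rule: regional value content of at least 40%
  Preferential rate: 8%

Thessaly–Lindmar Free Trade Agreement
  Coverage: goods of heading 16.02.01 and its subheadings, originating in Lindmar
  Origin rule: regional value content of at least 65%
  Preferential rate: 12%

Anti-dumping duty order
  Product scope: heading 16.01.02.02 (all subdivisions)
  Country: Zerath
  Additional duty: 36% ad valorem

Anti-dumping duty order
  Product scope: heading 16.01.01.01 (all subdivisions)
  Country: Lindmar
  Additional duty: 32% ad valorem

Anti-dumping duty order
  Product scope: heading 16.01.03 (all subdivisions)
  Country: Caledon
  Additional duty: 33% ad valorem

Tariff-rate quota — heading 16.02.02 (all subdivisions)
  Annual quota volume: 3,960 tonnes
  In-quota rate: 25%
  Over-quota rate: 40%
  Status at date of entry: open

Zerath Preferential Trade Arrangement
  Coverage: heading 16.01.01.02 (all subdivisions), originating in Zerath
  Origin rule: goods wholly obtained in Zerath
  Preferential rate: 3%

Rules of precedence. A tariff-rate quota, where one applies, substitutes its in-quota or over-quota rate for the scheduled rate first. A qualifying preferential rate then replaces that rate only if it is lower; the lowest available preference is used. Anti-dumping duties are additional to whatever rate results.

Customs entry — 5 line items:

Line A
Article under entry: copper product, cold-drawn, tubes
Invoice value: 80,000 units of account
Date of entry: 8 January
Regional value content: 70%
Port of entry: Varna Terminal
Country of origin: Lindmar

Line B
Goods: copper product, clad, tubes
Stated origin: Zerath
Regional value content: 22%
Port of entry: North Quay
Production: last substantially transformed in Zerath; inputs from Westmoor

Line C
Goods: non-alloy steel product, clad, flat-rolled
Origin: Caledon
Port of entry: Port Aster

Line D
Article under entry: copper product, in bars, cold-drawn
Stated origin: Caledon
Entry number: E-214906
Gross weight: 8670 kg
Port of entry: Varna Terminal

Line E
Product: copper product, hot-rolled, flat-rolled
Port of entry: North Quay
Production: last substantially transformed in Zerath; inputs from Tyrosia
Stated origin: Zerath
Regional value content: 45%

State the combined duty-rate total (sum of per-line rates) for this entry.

66%

Line A: copper → 16.01; tubes → 16.01.03; cold-drawn → 16.01.03.01. Scheduled 2%. Lindmar agreement on 16.02.01: 16.01.03.01 not covered. → 2%.
Line B: copper → 16.01; tubes → 16.01.03; clad → 16.01.03.02. Scheduled 25%. Zerath agreement on 16.01.03: RVC < 40%; Zerath agreement on 16.01.01.02: 16.01.03.02 not covered. → 25%.
Line C: non-alloy steel → 16.02; flat-rolled → 16.02.01; clad → 16.02.01.03. Scheduled 2%. No special measure applies. → 2%.
Line D: copper → 16.01; in bars → 16.01.02; cold-drawn → 16.01.02.02. Scheduled 21%. No special measure applies. → 21%.
Line E: copper → 16.01; flat-rolled → 16.01.04; hot-rolled → 16.01.04.02. Scheduled 16%. Zerath agreement on 16.01.03: 16.01.04.02 not covered; Zerath agreement on 16.01.01.02: 16.01.04.02 not covered. → 16%.
Sum: 2% + 25% + 2% + 21% + 16% = 66%.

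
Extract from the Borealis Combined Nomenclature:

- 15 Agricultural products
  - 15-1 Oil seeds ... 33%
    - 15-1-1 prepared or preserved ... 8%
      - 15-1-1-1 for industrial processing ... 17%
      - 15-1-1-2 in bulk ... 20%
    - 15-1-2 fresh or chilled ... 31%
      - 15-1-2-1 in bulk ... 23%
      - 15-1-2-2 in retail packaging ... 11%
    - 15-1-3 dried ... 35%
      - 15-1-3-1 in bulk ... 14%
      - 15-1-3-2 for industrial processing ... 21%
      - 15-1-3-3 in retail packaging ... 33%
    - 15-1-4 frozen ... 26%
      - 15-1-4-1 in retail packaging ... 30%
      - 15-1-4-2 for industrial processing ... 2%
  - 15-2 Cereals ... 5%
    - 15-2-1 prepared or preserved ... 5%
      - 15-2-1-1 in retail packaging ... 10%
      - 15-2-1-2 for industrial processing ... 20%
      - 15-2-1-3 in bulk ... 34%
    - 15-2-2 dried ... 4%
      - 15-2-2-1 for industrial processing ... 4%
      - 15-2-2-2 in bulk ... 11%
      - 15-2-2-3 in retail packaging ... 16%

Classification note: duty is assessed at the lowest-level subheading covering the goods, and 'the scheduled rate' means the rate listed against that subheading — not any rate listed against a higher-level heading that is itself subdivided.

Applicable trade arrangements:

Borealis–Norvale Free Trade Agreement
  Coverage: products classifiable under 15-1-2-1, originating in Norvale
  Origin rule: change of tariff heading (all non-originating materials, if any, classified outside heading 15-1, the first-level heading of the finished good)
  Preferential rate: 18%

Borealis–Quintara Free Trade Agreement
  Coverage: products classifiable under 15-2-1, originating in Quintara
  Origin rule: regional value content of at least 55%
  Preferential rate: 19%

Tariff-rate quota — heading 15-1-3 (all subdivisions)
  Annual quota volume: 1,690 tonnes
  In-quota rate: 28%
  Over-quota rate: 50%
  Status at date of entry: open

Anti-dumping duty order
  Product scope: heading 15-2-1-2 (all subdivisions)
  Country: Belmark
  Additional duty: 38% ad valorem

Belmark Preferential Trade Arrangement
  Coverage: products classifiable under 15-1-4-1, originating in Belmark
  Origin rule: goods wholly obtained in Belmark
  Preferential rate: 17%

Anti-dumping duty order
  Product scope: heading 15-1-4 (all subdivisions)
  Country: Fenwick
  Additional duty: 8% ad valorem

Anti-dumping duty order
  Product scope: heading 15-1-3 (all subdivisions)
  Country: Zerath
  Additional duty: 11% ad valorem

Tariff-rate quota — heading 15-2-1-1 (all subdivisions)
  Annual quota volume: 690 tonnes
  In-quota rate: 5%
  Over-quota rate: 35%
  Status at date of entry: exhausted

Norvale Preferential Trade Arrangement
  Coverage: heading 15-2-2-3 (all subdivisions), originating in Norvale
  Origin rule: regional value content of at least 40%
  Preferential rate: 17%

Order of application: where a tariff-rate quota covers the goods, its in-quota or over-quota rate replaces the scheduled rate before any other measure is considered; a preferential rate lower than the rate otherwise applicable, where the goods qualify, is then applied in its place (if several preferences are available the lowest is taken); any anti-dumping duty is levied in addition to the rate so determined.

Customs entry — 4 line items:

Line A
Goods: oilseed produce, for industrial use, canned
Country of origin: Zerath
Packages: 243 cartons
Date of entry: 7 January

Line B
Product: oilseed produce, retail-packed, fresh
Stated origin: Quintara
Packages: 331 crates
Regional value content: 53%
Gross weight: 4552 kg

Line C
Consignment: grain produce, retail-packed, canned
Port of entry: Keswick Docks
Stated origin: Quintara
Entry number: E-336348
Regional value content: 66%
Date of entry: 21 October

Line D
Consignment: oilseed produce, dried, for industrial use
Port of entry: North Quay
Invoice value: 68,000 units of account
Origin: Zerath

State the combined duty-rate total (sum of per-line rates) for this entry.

Line A: oilseed → 15-1; canned → 15-1-1; for industrial use → 15-1-1-1. Scheduled 17%. No special measure applies. → 17%.
Line B: oilseed → 15-1; fresh → 15-1-2; retail-packed → 15-1-2-2. Scheduled 11%. Quintara agreement on 15-2-1: 15-1-2-2 not covered. → 11%.
Line C: grain → 15-2; canned → 15-2-1; retail-packed → 15-2-1-1. Scheduled 10%. quota on 15-2-1-1 exhausted → over-quota 35%; Quintara agreement on 15-2-1: RVC ≥ 55% → 19% available; preferential 19%. → 19%.
Line D: oilseed → 15-1; dried → 15-1-3; for industrial use → 15-1-3-2. Scheduled 21%. quota on 15-1-3 open → in-quota 28%; anti-dumping (Zerath, 15-1-3): +11%; total 28% + 11% = 39%. → 39%.
Sum: 17% + 11% + 19% + 39% = 86%.

86%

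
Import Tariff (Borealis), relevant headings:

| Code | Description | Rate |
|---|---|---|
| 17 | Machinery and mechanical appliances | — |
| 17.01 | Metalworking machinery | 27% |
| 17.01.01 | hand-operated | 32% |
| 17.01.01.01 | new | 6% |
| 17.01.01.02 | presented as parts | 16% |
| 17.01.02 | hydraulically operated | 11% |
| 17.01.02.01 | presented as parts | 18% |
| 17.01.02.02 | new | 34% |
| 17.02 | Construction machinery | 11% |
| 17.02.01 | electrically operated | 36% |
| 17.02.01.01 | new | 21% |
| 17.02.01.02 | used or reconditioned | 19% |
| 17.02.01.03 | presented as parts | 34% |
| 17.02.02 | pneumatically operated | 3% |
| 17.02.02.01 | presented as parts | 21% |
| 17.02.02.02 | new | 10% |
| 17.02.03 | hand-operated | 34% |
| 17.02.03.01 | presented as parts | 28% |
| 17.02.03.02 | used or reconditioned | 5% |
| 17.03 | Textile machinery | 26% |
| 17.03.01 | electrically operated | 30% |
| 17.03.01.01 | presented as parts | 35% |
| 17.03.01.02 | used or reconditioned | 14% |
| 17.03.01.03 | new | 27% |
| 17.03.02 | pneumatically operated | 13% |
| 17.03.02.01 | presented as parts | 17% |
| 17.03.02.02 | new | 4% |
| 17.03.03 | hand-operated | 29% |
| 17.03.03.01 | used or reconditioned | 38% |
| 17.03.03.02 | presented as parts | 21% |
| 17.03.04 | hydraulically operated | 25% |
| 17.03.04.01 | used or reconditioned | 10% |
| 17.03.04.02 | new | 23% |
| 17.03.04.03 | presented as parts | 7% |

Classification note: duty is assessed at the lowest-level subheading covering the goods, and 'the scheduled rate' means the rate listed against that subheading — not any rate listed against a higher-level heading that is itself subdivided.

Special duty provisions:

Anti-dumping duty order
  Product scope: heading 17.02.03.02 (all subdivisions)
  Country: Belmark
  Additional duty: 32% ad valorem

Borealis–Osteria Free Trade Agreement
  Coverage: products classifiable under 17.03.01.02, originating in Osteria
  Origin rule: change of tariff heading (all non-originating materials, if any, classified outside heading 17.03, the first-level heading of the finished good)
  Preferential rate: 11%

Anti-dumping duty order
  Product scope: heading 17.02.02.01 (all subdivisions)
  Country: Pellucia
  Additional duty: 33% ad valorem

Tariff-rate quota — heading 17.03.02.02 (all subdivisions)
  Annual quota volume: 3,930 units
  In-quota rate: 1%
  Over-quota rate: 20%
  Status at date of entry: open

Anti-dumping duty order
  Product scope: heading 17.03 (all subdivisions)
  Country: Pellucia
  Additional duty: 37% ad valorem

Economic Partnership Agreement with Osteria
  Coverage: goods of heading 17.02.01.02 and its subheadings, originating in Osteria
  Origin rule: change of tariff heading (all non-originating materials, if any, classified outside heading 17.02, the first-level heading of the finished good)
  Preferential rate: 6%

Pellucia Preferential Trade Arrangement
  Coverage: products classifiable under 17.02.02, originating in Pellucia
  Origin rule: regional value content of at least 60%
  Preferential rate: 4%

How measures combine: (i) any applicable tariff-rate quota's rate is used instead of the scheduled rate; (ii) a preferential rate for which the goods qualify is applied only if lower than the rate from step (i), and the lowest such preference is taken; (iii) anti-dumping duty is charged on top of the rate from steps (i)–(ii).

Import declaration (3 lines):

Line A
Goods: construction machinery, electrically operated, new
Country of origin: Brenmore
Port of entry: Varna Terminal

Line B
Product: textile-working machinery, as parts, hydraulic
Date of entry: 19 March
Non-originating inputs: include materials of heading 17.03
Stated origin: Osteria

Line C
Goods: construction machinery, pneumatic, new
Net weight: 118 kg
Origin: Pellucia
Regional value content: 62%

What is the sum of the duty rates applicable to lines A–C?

Line A: construction → 17.02; electrically operated → 17.02.01; new → 17.02.01.01. Scheduled 21%. No special measure applies. → 21%.
Line B: textile-working → 17.03; hydraulic → 17.03.04; as parts → 17.03.04.03. Scheduled 7%. Osteria agreement on 17.03.01.02: 17.03.04.03 not covered; Osteria agreement on 17.02.01.02: 17.03.04.03 not covered. → 7%.
Line C: construction → 17.02; pneumatic → 17.02.02; new → 17.02.02.02. Scheduled 10%. Pellucia agreement on 17.02.02: RVC ≥ 60% → 4% available; preferential 4%. → 4%.
Sum: 21% + 7% + 4% = 32%.

32%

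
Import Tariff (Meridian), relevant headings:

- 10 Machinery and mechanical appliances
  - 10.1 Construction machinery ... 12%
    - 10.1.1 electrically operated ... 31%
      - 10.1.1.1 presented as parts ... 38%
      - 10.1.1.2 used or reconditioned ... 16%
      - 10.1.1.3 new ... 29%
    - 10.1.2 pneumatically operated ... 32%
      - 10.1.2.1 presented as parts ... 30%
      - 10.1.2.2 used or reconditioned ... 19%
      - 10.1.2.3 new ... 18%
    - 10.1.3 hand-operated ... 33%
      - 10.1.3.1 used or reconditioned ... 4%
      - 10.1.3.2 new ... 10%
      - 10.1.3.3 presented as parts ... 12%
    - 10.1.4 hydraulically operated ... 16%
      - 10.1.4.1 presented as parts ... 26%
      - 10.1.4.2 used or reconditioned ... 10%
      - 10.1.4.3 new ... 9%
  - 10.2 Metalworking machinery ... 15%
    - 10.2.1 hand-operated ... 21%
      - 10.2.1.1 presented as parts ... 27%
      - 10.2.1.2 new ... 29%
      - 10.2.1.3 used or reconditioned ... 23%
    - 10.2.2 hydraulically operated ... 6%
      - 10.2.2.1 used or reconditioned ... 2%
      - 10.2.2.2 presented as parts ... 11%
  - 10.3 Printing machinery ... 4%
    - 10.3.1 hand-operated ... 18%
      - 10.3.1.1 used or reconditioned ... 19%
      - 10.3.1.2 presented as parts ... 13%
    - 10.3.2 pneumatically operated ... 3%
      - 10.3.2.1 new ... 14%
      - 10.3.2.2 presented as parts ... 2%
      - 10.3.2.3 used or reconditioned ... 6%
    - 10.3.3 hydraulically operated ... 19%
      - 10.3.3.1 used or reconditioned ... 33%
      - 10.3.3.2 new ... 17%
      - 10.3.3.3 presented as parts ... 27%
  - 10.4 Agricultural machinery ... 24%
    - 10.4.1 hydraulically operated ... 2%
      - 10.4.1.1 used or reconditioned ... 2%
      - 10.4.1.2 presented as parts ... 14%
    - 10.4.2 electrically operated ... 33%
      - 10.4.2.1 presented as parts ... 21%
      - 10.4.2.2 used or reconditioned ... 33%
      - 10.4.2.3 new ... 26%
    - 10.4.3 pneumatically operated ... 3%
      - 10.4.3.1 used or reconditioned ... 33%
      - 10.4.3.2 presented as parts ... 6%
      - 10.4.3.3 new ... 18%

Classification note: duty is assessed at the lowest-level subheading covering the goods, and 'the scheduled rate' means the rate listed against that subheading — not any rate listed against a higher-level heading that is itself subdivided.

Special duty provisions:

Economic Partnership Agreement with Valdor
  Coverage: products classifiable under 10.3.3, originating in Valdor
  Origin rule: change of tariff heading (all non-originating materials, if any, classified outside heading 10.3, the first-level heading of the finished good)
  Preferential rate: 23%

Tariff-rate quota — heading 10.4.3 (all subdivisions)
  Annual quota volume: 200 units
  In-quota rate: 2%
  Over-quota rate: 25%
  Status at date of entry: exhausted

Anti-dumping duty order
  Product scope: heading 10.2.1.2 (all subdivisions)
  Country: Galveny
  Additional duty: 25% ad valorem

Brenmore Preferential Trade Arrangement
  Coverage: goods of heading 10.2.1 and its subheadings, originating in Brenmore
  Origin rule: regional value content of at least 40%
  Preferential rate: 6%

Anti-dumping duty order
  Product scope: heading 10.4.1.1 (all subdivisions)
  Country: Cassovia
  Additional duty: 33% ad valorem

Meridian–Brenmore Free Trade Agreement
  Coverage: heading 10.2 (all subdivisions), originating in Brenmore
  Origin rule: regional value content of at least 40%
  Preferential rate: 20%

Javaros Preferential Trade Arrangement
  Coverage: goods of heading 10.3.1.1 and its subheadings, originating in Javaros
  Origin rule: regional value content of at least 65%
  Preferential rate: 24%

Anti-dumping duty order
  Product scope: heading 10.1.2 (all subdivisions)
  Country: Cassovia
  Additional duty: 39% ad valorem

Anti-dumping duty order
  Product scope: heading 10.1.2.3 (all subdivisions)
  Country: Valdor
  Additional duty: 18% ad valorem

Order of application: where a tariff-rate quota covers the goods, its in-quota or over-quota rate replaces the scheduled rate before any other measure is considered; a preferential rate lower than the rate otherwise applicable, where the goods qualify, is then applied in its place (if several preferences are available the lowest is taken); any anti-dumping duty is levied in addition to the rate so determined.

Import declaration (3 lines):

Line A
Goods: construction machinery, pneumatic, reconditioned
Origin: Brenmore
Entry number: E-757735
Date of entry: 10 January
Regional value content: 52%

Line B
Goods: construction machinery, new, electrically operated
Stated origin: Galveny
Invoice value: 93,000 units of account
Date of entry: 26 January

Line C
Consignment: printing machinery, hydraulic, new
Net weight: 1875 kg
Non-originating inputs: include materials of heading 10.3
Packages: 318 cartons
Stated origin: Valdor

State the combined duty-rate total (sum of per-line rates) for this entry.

65%

Line A: construction → 10.1; pneumatic → 10.1.2; reconditioned → 10.1.2.2. Scheduled 19%. Brenmore agreement on 10.2.1: 10.1.2.2 not covered; Brenmore agreement on 10.2: 10.1.2.2 not covered. → 19%.
Line B: construction → 10.1; electrically operated → 10.1.1; new → 10.1.1.3. Scheduled 29%. No special measure applies. → 29%.
Line C: printing → 10.3; hydraulic → 10.3.3; new → 10.3.3.2. Scheduled 17%. Valdor agreement on 10.3.3: CTH not met. → 17%.
Sum: 19% + 29% + 17% = 65%.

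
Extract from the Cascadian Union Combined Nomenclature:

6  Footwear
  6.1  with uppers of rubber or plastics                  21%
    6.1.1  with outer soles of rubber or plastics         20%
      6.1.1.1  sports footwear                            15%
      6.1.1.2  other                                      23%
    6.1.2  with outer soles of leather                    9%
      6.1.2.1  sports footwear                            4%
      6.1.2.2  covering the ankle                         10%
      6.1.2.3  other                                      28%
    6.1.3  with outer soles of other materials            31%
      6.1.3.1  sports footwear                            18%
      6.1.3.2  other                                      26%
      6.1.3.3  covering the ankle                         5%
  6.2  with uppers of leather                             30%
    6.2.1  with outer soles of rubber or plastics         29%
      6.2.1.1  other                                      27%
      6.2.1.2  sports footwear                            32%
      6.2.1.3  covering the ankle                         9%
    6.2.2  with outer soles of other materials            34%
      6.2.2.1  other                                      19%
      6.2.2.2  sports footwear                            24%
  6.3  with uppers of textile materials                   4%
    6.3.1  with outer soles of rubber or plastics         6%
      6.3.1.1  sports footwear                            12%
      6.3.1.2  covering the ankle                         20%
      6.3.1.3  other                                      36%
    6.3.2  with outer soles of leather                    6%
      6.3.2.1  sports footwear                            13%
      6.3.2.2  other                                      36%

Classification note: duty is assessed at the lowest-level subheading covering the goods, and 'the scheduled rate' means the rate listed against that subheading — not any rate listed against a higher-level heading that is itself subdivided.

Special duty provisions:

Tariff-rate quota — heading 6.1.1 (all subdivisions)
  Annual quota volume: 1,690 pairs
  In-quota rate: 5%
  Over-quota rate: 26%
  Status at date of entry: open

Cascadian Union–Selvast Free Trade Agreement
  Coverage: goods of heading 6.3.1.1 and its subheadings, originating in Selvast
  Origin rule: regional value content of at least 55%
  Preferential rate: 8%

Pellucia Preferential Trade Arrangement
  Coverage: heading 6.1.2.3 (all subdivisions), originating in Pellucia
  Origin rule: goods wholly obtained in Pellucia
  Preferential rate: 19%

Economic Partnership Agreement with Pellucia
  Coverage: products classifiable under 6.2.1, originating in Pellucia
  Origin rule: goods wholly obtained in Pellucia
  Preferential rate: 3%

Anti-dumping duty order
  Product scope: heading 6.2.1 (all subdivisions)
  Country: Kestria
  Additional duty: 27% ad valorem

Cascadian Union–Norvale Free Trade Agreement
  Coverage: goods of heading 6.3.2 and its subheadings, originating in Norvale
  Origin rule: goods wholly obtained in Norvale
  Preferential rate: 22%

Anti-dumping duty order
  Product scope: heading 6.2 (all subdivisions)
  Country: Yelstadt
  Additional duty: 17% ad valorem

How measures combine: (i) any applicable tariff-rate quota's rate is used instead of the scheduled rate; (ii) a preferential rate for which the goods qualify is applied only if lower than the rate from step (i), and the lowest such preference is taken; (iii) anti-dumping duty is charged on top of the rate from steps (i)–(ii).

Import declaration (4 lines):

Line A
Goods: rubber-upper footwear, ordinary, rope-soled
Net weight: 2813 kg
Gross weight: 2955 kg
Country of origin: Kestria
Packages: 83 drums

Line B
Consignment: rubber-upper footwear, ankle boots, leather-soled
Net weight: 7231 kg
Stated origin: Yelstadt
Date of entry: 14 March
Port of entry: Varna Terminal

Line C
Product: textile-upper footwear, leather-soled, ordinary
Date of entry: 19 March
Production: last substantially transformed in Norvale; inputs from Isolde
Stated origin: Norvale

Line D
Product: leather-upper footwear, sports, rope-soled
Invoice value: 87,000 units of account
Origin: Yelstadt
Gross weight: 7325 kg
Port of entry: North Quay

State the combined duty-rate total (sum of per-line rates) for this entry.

113%

Line A: rubber-upper → 6.1; rope-soled → 6.1.3; ordinary → 6.1.3.2. Scheduled 26%. No special measure applies. → 26%.
Line B: rubber-upper → 6.1; leather-soled → 6.1.2; ankle boots → 6.1.2.2. Scheduled 10%. No special measure applies. → 10%.
Line C: textile-upper → 6.3; leather-soled → 6.3.2; ordinary → 6.3.2.2. Scheduled 36%. Norvale agreement on 6.3.2: not wholly obtained. → 36%.
Line D: leather-upper → 6.2; rope-soled → 6.2.2; sports → 6.2.2.2. Scheduled 24%. anti-dumping (Yelstadt, 6.2): +17%; total 24% + 17% = 41%. → 41%.
Sum: 26% + 10% + 36% + 41% = 113%.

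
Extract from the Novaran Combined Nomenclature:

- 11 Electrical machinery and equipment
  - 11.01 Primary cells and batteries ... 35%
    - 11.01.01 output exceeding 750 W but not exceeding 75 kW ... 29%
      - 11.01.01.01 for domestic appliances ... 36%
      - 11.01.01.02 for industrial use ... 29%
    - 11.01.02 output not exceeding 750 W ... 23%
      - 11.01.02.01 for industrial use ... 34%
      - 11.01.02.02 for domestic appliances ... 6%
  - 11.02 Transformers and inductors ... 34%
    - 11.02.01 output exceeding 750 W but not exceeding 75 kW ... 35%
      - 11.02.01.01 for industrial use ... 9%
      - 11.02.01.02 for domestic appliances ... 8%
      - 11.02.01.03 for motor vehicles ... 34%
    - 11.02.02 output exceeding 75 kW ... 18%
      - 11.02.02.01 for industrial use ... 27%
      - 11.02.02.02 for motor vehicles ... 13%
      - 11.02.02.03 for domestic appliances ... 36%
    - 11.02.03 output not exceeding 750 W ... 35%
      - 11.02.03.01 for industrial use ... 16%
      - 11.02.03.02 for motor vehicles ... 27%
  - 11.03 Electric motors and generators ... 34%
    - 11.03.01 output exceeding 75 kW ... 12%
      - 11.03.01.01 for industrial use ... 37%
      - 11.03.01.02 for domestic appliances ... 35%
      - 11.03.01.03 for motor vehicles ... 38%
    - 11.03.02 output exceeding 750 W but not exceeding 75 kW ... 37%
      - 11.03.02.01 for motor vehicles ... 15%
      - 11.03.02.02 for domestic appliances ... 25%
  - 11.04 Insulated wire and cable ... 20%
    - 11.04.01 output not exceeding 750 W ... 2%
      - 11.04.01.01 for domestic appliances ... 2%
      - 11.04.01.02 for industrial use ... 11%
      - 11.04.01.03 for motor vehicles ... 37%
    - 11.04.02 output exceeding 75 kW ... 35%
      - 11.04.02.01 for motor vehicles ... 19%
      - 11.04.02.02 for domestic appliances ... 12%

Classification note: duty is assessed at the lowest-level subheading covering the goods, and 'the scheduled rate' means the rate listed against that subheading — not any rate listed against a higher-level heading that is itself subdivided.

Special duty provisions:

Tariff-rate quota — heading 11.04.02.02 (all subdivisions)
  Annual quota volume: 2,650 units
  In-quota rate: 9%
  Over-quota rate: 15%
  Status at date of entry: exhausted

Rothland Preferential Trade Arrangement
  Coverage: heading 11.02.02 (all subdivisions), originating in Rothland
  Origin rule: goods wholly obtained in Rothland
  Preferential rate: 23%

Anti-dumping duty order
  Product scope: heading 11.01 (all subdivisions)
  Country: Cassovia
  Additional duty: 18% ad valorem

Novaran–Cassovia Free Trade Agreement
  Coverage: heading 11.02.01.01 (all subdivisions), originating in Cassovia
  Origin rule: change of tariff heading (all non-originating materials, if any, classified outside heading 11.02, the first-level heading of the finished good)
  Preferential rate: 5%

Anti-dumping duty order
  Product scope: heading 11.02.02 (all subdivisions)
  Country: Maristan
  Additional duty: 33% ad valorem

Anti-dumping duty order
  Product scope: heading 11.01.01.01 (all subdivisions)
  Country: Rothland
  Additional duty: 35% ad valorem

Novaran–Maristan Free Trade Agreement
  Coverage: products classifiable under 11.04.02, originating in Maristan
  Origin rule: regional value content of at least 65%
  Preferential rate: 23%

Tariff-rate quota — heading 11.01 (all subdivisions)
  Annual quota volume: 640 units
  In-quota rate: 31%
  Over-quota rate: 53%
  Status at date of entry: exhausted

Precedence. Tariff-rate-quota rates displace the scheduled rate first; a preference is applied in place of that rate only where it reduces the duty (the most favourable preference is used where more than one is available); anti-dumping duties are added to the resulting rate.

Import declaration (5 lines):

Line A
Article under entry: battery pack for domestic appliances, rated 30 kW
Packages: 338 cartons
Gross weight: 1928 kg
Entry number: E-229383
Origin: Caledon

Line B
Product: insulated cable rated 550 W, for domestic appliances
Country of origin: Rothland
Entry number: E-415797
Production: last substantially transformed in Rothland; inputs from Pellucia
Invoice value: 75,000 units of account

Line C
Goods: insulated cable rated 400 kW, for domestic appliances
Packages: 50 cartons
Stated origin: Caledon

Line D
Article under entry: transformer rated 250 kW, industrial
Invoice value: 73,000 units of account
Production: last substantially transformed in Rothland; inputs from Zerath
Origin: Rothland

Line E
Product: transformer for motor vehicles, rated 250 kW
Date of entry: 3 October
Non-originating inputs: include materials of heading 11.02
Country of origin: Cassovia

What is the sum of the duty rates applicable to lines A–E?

Line A: battery pack → 11.01; rated 30 kW → 11.01.01; for domestic appliances → 11.01.01.01. Scheduled 36%. quota on 11.01 exhausted → over-quota 53%. → 53%.
Line B: insulated cable → 11.04; rated 550 W → 11.04.01; for domestic appliances → 11.04.01.01. Scheduled 2%. Rothland agreement on 11.02.02: 11.04.01.01 not covered. → 2%.
Line C: insulated cable → 11.04; rated 400 kW → 11.04.02; for domestic appliances → 11.04.02.02. Scheduled 12%. quota on 11.04.02.02 exhausted → over-quota 15%. → 15%.
Line D: transformer → 11.02; rated 250 kW → 11.02.02; industrial → 11.02.02.01. Scheduled 27%. Rothland agreement on 11.02.02: not wholly obtained. → 27%.
Line E: transformer → 11.02; rated 250 kW → 11.02.02; for motor vehicles → 11.02.02.02. Scheduled 13%. Cassovia agreement on 11.02.01.01: 11.02.02.02 not covered. → 13%.
Sum: 53% + 2% + 15% + 27% + 13% = 110%.

110%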